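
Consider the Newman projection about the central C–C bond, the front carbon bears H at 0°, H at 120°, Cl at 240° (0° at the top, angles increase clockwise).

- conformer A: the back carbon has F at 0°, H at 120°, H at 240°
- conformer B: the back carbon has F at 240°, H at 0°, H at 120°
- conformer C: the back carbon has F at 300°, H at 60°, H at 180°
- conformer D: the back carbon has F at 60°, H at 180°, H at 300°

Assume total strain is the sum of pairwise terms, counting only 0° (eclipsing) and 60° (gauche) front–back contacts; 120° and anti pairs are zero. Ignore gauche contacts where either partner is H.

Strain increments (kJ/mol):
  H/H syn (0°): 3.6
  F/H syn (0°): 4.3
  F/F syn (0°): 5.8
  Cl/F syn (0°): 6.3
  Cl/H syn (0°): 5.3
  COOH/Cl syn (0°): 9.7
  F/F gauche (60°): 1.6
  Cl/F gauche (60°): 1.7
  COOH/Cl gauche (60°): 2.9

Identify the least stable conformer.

B

A (eclipsed): H–F eclipsed, H–H eclipsed, Cl–H eclipsed; 4.3 + 3.6 + 5.3 = 13.2 kJ/mol.
B (eclipsed): H–H eclipsed, H–H eclipsed, Cl–F eclipsed; 3.6 + 3.6 + 6.3 = 13.5 kJ/mol.
C (staggered): Cl–F gauche; 1.7 = 1.7 kJ/mol.
D (staggered): no non-H gauche contacts → 0.0 kJ/mol.
B has the highest total (13.5 kJ/mol).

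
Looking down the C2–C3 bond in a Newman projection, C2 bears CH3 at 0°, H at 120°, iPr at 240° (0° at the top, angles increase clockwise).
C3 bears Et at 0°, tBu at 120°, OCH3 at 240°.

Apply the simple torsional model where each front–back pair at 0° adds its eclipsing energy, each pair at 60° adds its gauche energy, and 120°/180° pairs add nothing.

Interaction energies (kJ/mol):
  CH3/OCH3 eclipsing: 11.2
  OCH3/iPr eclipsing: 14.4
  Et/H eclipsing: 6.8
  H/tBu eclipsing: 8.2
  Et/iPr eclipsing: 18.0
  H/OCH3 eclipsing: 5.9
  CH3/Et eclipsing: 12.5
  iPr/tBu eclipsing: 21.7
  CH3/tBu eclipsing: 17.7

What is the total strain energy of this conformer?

35.1 kJ/mol

This conformer (eclipsed): CH3(0°)/Et(0°) eclipsed 12.5; H(120°)/tBu(120°) eclipsed 8.2; iPr(240°)/OCH3(240°) eclipsed 14.4 → 35.1 kJ/mol.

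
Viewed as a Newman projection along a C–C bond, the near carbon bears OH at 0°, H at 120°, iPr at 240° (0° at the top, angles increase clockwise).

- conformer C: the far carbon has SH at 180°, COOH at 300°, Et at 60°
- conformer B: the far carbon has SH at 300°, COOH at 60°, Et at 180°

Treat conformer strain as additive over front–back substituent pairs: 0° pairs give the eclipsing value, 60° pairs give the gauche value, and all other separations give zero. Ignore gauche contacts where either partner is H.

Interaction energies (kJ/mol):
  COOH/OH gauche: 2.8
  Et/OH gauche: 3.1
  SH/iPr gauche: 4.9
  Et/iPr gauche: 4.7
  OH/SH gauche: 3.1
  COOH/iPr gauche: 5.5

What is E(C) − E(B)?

C (staggered): OH(0°)/COOH(300°) gauche 2.8; OH(0°)/Et(60°) gauche 3.1; iPr(240°)/SH(180°) gauche 4.9; iPr(240°)/COOH(300°) gauche 5.5 → 16.3 kJ/mol.
B (staggered): OH(0°)/SH(300°) gauche 3.1; OH(0°)/COOH(60°) gauche 2.8; iPr(240°)/SH(300°) gauche 4.9; iPr(240°)/Et(180°) gauche 4.7 → 15.5 kJ/mol.
E(C) − E(B) = 16.3 − 15.5 = +0.8 kJ/mol.

+0.8 kJ/mol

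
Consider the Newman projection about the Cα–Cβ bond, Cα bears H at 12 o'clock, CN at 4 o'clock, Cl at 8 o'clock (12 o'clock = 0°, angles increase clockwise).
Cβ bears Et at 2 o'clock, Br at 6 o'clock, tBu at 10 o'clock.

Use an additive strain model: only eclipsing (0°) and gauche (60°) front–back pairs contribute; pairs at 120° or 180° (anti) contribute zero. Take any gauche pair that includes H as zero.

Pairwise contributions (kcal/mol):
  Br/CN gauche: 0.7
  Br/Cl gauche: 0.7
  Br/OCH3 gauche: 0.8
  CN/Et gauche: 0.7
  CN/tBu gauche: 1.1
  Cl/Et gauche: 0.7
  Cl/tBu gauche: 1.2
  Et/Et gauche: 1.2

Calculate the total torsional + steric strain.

3.3 kcal/mol

This conformer (staggered): CN(120°)/Et(60°) gauche 0.7; CN(120°)/Br(180°) gauche 0.7; Cl(240°)/Br(180°) gauche 0.7; Cl(240°)/tBu(300°) gauche 1.2 → 3.3 kcal/mol.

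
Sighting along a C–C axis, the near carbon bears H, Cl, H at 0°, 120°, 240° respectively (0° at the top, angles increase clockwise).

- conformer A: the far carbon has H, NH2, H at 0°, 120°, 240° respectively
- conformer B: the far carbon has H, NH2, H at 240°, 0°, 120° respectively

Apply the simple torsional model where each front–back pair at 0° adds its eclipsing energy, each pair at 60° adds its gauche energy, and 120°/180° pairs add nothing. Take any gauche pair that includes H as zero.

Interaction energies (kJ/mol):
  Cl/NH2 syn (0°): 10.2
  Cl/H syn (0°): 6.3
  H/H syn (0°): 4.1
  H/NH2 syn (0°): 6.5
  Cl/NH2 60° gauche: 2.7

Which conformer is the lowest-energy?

B

A is eclipsed. H at 0° is eclipsed with H at 0° (4.1); Cl at 120° is eclipsed with NH2 at 120° (10.2); H at 240° is eclipsed with H at 240° (4.1). Total 18.4 kJ/mol.
B is eclipsed. H at 0° is eclipsed with NH2 at 0° (6.5); Cl at 120° is eclipsed with H at 120° (6.3); H at 240° is eclipsed with H at 240° (4.1). Total 16.9 kJ/mol.
B has the lowest total (16.9 kJ/mol).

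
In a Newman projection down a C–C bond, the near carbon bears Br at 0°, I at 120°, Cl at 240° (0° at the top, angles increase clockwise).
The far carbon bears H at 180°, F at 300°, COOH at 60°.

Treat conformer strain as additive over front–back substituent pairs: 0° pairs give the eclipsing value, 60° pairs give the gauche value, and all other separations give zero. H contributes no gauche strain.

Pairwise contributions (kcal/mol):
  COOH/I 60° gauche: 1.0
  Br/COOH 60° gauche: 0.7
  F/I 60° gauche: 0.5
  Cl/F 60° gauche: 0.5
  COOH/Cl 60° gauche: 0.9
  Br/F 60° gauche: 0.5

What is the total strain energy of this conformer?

2.7 kcal/mol

This conformer (staggered): Br–F gauche, Br–COOH gauche, I–COOH gauche, Cl–F gauche; 0.5 + 0.7 + 1.0 + 0.5 = 2.7 kcal/mol.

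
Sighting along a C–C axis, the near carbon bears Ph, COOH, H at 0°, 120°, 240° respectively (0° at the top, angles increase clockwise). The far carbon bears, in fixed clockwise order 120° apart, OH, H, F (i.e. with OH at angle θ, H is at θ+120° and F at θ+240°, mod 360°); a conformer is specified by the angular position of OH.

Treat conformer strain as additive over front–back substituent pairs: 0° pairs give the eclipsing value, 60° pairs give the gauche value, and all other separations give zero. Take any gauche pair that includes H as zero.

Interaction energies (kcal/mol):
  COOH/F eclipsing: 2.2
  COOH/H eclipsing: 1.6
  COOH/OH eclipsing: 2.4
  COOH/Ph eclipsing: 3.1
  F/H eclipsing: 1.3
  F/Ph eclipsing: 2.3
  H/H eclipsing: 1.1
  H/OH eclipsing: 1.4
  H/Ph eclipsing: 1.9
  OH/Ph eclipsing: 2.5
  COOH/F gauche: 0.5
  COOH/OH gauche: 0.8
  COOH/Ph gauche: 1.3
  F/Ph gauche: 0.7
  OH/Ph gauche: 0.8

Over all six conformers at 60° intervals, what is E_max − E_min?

OH at 0° (eclipsed): Ph(0°)/OH(0°) eclipsed 2.5; COOH(120°)/H(120°) eclipsed 1.6; H(240°)/F(240°) eclipsed 1.3 → 5.4 kcal/mol.
OH at 60° (staggered): Ph(0°)/OH(60°) gauche 0.8; Ph(0°)/F(300°) gauche 0.7; COOH(120°)/OH(60°) gauche 0.8 → 2.3 kcal/mol.
OH at 120° (eclipsed): Ph(0°)/F(0°) eclipsed 2.3; COOH(120°)/OH(120°) eclipsed 2.4; H(240°)/H(240°) eclipsed 1.1 → 5.8 kcal/mol.
OH at 180° (staggered): Ph(0°)/F(60°) gauche 0.7; COOH(120°)/OH(180°) gauche 0.8; COOH(120°)/F(60°) gauche 0.5 → 2.0 kcal/mol.
OH at 240° (eclipsed): Ph(0°)/H(0°) eclipsed 1.9; COOH(120°)/F(120°) eclipsed 2.2; H(240°)/OH(240°) eclipsed 1.4 → 5.5 kcal/mol.
OH at 300° (staggered): Ph(0°)/OH(300°) gauche 0.8; COOH(120°)/F(180°) gauche 0.5 → 1.3 kcal/mol.
Max at 120° (5.8 kcal/mol), min at 300° (1.3 kcal/mol); barrier = 4.5 kcal/mol.

4.5 kcal/mol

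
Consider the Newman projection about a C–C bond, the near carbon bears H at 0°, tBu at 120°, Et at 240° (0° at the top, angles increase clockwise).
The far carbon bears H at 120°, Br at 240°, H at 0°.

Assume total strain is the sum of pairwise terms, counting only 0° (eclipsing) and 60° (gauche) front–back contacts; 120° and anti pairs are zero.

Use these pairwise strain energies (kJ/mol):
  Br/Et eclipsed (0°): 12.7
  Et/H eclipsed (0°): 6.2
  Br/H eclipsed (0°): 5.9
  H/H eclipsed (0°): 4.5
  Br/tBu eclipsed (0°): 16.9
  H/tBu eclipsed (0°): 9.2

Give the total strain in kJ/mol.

This conformer (eclipsed): H–H eclipsed, tBu–H eclipsed, Et–Br eclipsed; 4.5 + 9.2 + 12.7 = 26.4 kJ/mol.

26.4 kJ/mol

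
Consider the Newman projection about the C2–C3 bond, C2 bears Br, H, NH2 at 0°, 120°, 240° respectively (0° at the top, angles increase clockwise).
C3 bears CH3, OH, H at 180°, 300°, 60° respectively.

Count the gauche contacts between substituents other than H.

3

Non-H gauche pairs: Br(0°)/OH(300°); NH2(240°)/CH3(180°); NH2(240°)/OH(300°) — 3 interactions.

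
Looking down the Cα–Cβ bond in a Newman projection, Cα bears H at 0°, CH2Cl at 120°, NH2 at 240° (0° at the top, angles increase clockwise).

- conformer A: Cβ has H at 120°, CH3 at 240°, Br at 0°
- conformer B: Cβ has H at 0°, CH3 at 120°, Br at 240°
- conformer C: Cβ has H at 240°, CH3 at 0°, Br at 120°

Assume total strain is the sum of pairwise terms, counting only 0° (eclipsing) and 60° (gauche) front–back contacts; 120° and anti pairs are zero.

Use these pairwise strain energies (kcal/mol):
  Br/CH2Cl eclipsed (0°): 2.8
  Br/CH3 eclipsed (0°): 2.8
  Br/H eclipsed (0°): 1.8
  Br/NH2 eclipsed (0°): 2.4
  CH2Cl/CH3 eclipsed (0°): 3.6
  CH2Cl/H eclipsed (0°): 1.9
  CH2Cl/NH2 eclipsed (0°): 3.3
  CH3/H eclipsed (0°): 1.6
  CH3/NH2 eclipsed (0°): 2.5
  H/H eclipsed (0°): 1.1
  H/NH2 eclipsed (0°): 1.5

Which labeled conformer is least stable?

A (eclipsed): H–Br eclipsed, CH2Cl–H eclipsed, NH2–CH3 eclipsed; 1.8 + 1.9 + 2.5 = 6.2 kcal/mol.
B (eclipsed): H–H eclipsed, CH2Cl–CH3 eclipsed, NH2–Br eclipsed; 1.1 + 3.6 + 2.4 = 7.1 kcal/mol.
C (eclipsed): H–CH3 eclipsed, CH2Cl–Br eclipsed, NH2–H eclipsed; 1.6 + 2.8 + 1.5 = 5.9 kcal/mol.
B has the highest total (7.1 kcal/mol).

B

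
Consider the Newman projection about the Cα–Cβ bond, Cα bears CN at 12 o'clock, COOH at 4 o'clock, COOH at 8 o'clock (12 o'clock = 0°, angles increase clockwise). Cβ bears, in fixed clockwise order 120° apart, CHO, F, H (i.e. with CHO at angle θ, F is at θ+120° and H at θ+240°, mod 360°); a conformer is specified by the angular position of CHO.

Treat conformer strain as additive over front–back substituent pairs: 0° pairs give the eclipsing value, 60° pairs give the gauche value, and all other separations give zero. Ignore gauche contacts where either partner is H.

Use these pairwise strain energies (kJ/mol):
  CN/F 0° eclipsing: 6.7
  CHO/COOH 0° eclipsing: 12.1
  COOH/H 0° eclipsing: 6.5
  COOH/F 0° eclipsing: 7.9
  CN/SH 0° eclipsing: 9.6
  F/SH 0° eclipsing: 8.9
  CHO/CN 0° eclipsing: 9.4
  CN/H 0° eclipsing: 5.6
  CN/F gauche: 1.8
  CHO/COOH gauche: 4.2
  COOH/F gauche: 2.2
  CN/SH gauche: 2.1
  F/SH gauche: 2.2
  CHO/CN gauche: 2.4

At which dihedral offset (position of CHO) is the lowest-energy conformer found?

CHO at 0° (eclipsed): CN(0°)/CHO(0°) eclipsed 9.4; COOH(120°)/F(120°) eclipsed 7.9; COOH(240°)/H(240°) eclipsed 6.5 → 23.8 kJ/mol.
CHO at 60° (staggered): CN(0°)/CHO(60°) gauche 2.4; COOH(120°)/CHO(60°) gauche 4.2; COOH(120°)/F(180°) gauche 2.2; COOH(240°)/F(180°) gauche 2.2 → 11.0 kJ/mol.
CHO at 120° (eclipsed): CN(0°)/H(0°) eclipsed 5.6; COOH(120°)/CHO(120°) eclipsed 12.1; COOH(240°)/F(240°) eclipsed 7.9 → 25.6 kJ/mol.
CHO at 180° (staggered): CN(0°)/F(300°) gauche 1.8; COOH(120°)/CHO(180°) gauche 4.2; COOH(240°)/CHO(180°) gauche 4.2; COOH(240°)/F(300°) gauche 2.2 → 12.4 kJ/mol.
CHO at 240° (eclipsed): CN(0°)/F(0°) eclipsed 6.7; COOH(120°)/H(120°) eclipsed 6.5; COOH(240°)/CHO(240°) eclipsed 12.1 → 25.3 kJ/mol.
CHO at 300° (staggered): CN(0°)/CHO(300°) gauche 2.4; CN(0°)/F(60°) gauche 1.8; COOH(120°)/F(60°) gauche 2.2; COOH(240°)/CHO(300°) gauche 4.2 → 10.6 kJ/mol.
The minimum (10.6 kJ/mol) occurs with CHO at 300°.

300°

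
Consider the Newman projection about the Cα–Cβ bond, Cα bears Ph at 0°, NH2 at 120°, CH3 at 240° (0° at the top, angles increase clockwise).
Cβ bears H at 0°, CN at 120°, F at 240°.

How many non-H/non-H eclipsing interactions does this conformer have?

Non-H eclipsing pairs: NH2(120°)/CN(120°); CH3(240°)/F(240°) — 2 interactions.

2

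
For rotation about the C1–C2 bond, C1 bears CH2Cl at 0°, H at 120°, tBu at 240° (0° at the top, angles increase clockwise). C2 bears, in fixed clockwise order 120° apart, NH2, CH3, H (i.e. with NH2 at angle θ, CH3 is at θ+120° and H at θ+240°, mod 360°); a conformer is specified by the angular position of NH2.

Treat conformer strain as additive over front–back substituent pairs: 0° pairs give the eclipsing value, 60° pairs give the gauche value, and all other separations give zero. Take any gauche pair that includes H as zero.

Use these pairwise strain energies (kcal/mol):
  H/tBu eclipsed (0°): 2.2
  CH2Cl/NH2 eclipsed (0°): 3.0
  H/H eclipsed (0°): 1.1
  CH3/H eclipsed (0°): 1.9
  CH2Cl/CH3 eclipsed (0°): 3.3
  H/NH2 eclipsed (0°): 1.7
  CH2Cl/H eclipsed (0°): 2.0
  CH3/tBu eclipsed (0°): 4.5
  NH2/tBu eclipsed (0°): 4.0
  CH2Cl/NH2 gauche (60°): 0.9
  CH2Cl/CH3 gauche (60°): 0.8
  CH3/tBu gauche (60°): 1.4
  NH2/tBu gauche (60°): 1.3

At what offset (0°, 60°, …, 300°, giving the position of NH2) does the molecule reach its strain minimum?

NH2 at 0° (eclipsed): CH2Cl–NH2 eclipsed, H–CH3 eclipsed, tBu–H eclipsed; 3.0 + 1.9 + 2.2 = 7.1 kcal/mol.
NH2 at 60° (staggered): CH2Cl–NH2 gauche, tBu–CH3 gauche; 0.9 + 1.4 = 2.3 kcal/mol.
NH2 at 120° (eclipsed): CH2Cl–H eclipsed, H–NH2 eclipsed, tBu–CH3 eclipsed; 2.0 + 1.7 + 4.5 = 8.2 kcal/mol.
NH2 at 180° (staggered): CH2Cl–CH3 gauche, tBu–NH2 gauche, tBu–CH3 gauche; 0.8 + 1.3 + 1.4 = 3.5 kcal/mol.
NH2 at 240° (eclipsed): CH2Cl–CH3 eclipsed, H–H eclipsed, tBu–NH2 eclipsed; 3.3 + 1.1 + 4.0 = 8.4 kcal/mol.
NH2 at 300° (staggered): CH2Cl–NH2 gauche, CH2Cl–CH3 gauche, tBu–NH2 gauche; 0.9 + 0.8 + 1.3 = 3.0 kcal/mol.
The minimum (2.3 kcal/mol) occurs with NH2 at 60°.

60°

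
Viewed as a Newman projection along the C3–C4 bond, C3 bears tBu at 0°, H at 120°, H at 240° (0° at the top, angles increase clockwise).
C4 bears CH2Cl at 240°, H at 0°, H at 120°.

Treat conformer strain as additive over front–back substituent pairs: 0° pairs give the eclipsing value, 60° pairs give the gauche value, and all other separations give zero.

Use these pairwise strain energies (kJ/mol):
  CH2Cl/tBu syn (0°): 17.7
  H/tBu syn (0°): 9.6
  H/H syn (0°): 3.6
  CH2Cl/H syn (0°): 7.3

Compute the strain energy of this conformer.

This conformer is eclipsed. tBu at 0° is eclipsed with H at 0° (9.6); H at 120° is eclipsed with H at 120° (3.6); H at 240° is eclipsed with CH2Cl at 240° (7.3). Total 20.5 kJ/mol.

20.5 kJ/mol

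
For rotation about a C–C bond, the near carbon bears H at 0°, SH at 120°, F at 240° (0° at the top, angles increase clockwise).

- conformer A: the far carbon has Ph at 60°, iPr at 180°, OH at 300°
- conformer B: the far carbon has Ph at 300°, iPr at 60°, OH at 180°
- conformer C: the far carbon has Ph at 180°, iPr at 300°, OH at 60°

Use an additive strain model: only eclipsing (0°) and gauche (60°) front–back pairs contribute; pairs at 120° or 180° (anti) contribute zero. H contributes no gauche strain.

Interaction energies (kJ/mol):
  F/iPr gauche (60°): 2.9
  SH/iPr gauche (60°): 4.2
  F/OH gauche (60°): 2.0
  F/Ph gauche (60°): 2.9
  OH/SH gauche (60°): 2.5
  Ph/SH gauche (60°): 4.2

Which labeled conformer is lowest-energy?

B

A is staggered. SH at 120° is gauche with Ph at 60° (4.2); SH at 120° is gauche with iPr at 180° (4.2); F at 240° is gauche with iPr at 180° (2.9); F at 240° is gauche with OH at 300° (2.0). Total 13.3 kJ/mol.
B is staggered. SH at 120° is gauche with iPr at 60° (4.2); SH at 120° is gauche with OH at 180° (2.5); F at 240° is gauche with Ph at 300° (2.9); F at 240° is gauche with OH at 180° (2.0). Total 11.6 kJ/mol.
C is staggered. SH at 120° is gauche with Ph at 180° (4.2); SH at 120° is gauche with OH at 60° (2.5); F at 240° is gauche with Ph at 180° (2.9); F at 240° is gauche with iPr at 300° (2.9). Total 12.5 kJ/mol.
B has the lowest total (11.6 kJ/mol).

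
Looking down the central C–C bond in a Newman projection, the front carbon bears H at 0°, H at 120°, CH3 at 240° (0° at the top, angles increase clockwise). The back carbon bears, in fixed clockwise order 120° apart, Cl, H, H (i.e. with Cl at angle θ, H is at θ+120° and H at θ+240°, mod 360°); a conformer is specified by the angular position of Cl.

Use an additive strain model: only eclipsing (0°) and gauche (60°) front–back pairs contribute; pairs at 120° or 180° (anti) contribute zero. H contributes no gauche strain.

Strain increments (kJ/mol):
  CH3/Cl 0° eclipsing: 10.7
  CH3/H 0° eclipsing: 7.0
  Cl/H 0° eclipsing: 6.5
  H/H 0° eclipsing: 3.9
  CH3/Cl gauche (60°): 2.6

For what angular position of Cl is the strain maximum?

Cl at 0° is eclipsed. H at 0° is eclipsed with Cl at 0° (6.5); H at 120° is eclipsed with H at 120° (3.9); CH3 at 240° is eclipsed with H at 240° (7.0). Total 17.4 kJ/mol.
Cl at 60° (staggered): no non-H gauche contacts → 0.0 kJ/mol.
Cl at 120° is eclipsed. H at 0° is eclipsed with H at 0° (3.9); H at 120° is eclipsed with Cl at 120° (6.5); CH3 at 240° is eclipsed with H at 240° (7.0). Total 17.4 kJ/mol.
Cl at 180° is staggered. CH3 at 240° is gauche with Cl at 180° (2.6). Total 2.6 kJ/mol.
Cl at 240° is eclipsed. H at 0° is eclipsed with H at 0° (3.9); H at 120° is eclipsed with H at 120° (3.9); CH3 at 240° is eclipsed with Cl at 240° (10.7). Total 18.5 kJ/mol.
Cl at 300° is staggered. CH3 at 240° is gauche with Cl at 300° (2.6). Total 2.6 kJ/mol.
The maximum (18.5 kJ/mol) occurs with Cl at 240°.

240°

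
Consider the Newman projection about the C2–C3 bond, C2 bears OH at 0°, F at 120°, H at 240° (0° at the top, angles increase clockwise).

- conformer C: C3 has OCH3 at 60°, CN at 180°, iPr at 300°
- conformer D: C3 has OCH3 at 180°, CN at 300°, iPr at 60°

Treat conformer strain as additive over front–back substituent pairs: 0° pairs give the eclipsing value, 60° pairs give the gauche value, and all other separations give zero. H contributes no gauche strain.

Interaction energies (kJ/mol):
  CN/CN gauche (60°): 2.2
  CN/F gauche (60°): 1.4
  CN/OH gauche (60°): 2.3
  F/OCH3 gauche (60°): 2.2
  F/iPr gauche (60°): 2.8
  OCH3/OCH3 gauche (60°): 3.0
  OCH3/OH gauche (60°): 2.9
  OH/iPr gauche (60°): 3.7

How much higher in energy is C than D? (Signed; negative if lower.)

C (staggered): OH(0°)/OCH3(60°) gauche 2.9; OH(0°)/iPr(300°) gauche 3.7; F(120°)/OCH3(60°) gauche 2.2; F(120°)/CN(180°) gauche 1.4 → 10.2 kJ/mol.
D (staggered): OH(0°)/CN(300°) gauche 2.3; OH(0°)/iPr(60°) gauche 3.7; F(120°)/OCH3(180°) gauche 2.2; F(120°)/iPr(60°) gauche 2.8 → 11.0 kJ/mol.
E(C) − E(D) = 10.2 − 11.0 = -0.8 kJ/mol.

-0.8 kJ/mol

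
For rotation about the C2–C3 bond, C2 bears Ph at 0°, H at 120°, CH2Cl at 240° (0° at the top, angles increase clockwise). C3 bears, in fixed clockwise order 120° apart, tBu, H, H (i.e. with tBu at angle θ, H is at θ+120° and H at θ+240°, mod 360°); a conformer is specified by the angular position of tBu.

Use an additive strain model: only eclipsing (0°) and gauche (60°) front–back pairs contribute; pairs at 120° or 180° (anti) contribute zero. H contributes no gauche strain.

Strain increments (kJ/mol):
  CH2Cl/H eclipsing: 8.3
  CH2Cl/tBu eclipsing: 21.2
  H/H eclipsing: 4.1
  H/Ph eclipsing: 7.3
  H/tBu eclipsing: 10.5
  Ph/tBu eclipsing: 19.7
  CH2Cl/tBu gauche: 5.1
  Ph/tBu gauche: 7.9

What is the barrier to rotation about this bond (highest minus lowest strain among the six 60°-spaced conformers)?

27.5 kJ/mol

tBu at 0° (eclipsed): Ph(0°)/tBu(0°) eclipsed 19.7; H(120°)/H(120°) eclipsed 4.1; CH2Cl(240°)/H(240°) eclipsed 8.3 → 32.1 kJ/mol.
tBu at 60° (staggered): Ph(0°)/tBu(60°) gauche 7.9 → 7.9 kJ/mol.
tBu at 120° (eclipsed): Ph(0°)/H(0°) eclipsed 7.3; H(120°)/tBu(120°) eclipsed 10.5; CH2Cl(240°)/H(240°) eclipsed 8.3 → 26.1 kJ/mol.
tBu at 180° (staggered): CH2Cl(240°)/tBu(180°) gauche 5.1 → 5.1 kJ/mol.
tBu at 240° (eclipsed): Ph(0°)/H(0°) eclipsed 7.3; H(120°)/H(120°) eclipsed 4.1; CH2Cl(240°)/tBu(240°) eclipsed 21.2 → 32.6 kJ/mol.
tBu at 300° (staggered): Ph(0°)/tBu(300°) gauche 7.9; CH2Cl(240°)/tBu(300°) gauche 5.1 → 13.0 kJ/mol.
Max at 240° (32.6 kJ/mol), min at 180° (5.1 kJ/mol); barrier = 27.5 kJ/mol.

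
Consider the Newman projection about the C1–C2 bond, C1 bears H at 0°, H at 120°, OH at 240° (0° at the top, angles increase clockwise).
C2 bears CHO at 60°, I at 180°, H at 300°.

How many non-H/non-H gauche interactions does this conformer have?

Non-H gauche pairs: OH(240°)/I(180°) — 1 interaction.

1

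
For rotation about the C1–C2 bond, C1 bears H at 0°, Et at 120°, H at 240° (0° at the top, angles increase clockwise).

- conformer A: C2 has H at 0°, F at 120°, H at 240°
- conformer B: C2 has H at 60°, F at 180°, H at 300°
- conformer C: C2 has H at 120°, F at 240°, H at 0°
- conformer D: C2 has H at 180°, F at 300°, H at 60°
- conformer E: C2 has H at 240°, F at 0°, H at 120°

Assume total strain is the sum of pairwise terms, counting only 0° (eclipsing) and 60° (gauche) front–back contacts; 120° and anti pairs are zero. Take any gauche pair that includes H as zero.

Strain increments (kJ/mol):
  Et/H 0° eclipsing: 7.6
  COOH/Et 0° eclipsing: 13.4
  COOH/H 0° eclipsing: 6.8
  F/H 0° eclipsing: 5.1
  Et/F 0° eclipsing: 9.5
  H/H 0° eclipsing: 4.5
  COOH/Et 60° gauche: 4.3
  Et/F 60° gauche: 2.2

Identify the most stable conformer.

D

A is eclipsed. H at 0° is eclipsed with H at 0° (4.5); Et at 120° is eclipsed with F at 120° (9.5); H at 240° is eclipsed with H at 240° (4.5). Total 18.5 kJ/mol.
B is staggered. Et at 120° is gauche with F at 180° (2.2). Total 2.2 kJ/mol.
C is eclipsed. H at 0° is eclipsed with H at 0° (4.5); Et at 120° is eclipsed with H at 120° (7.6); H at 240° is eclipsed with F at 240° (5.1). Total 17.2 kJ/mol.
D (staggered): no non-H gauche contacts → 0.0 kJ/mol.
E is eclipsed. H at 0° is eclipsed with F at 0° (5.1); Et at 120° is eclipsed with H at 120° (7.6); H at 240° is eclipsed with H at 240° (4.5). Total 17.2 kJ/mol.
D has the lowest total (0.0 kJ/mol).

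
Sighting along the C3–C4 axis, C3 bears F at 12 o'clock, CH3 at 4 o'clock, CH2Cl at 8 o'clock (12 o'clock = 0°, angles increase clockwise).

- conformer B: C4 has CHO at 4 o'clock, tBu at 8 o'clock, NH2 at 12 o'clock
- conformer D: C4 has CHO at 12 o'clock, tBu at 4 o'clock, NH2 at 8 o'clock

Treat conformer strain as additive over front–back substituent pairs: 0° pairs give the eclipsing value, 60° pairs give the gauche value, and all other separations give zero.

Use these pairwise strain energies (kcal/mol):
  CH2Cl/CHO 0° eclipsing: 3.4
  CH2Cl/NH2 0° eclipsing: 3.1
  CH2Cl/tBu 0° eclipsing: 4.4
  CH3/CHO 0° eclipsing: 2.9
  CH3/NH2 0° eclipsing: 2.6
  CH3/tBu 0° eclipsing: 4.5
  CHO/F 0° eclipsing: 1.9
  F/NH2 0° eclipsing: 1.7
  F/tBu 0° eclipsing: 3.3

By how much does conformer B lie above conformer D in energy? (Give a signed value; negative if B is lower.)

B is eclipsed. F at 0° is eclipsed with NH2 at 0° (1.7); CH3 at 120° is eclipsed with CHO at 120° (2.9); CH2Cl at 240° is eclipsed with tBu at 240° (4.4). Total 9.0 kcal/mol.
D is eclipsed. F at 0° is eclipsed with CHO at 0° (1.9); CH3 at 120° is eclipsed with tBu at 120° (4.5); CH2Cl at 240° is eclipsed with NH2 at 240° (3.1). Total 9.5 kcal/mol.
E(B) − E(D) = 9.0 − 9.5 = -0.5 kcal/mol.

-0.5 kcal/mol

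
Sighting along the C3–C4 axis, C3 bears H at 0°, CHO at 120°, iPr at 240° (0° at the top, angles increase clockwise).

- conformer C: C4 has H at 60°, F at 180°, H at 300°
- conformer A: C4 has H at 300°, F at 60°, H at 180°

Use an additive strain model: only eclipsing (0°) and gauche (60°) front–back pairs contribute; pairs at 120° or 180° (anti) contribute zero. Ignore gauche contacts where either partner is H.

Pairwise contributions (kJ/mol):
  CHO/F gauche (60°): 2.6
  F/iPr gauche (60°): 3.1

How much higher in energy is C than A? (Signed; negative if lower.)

+3.1 kJ/mol

C (staggered): CHO–F gauche, iPr–F gauche; 2.6 + 3.1 = 5.7 kJ/mol.
A (staggered): CHO–F gauche; 2.6 = 2.6 kJ/mol.
E(C) − E(A) = 5.7 − 2.6 = +3.1 kJ/mol.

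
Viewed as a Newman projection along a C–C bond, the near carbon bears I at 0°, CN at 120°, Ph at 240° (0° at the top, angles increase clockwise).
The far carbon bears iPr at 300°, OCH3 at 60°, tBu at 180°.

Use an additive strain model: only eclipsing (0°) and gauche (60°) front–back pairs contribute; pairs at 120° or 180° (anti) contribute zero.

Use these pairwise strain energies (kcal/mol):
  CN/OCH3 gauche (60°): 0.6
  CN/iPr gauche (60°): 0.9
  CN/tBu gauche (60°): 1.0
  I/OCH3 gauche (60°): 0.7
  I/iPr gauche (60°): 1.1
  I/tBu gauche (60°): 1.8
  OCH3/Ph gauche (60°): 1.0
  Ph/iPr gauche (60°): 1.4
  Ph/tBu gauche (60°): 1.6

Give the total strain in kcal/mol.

6.4 kcal/mol

This conformer (staggered): I(0°)/iPr(300°) gauche 1.1; I(0°)/OCH3(60°) gauche 0.7; CN(120°)/OCH3(60°) gauche 0.6; CN(120°)/tBu(180°) gauche 1.0; Ph(240°)/iPr(300°) gauche 1.4; Ph(240°)/tBu(180°) gauche 1.6 → 6.4 kcal/mol.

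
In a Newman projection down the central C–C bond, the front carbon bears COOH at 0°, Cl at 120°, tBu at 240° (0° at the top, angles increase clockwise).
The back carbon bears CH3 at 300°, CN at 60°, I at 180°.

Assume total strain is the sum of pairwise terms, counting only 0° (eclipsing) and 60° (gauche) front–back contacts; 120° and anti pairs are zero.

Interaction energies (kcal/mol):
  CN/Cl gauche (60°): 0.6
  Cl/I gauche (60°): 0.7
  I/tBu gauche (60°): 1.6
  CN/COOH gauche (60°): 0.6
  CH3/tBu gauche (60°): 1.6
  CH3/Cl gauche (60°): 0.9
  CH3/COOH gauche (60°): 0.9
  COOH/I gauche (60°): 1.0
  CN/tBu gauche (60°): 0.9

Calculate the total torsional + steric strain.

This conformer (staggered): COOH–CH3 gauche, COOH–CN gauche, Cl–CN gauche, Cl–I gauche, tBu–CH3 gauche, tBu–I gauche; 0.9 + 0.6 + 0.6 + 0.7 + 1.6 + 1.6 = 6.0 kcal/mol.

6.0 kcal/mol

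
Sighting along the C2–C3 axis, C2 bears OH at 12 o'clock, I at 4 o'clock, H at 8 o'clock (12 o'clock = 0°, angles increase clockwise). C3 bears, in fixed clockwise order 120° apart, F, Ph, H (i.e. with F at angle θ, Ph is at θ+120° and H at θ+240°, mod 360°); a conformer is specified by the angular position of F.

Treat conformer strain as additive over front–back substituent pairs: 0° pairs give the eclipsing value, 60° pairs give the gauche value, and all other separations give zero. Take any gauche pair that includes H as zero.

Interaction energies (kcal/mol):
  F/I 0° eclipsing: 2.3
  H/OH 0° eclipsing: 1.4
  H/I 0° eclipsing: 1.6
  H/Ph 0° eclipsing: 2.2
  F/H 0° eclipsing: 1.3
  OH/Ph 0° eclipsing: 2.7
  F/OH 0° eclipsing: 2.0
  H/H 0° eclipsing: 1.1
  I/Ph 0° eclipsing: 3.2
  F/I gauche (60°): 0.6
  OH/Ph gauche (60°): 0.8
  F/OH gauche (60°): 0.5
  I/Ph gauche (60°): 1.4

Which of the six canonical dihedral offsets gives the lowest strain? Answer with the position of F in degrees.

F at 0° (eclipsed): OH(0°)/F(0°) eclipsed 2.0; I(120°)/Ph(120°) eclipsed 3.2; H(240°)/H(240°) eclipsed 1.1 → 6.3 kcal/mol.
F at 60° (staggered): OH(0°)/F(60°) gauche 0.5; I(120°)/F(60°) gauche 0.6; I(120°)/Ph(180°) gauche 1.4 → 2.5 kcal/mol.
F at 120° (eclipsed): OH(0°)/H(0°) eclipsed 1.4; I(120°)/F(120°) eclipsed 2.3; H(240°)/Ph(240°) eclipsed 2.2 → 5.9 kcal/mol.
F at 180° (staggered): OH(0°)/Ph(300°) gauche 0.8; I(120°)/F(180°) gauche 0.6 → 1.4 kcal/mol.
F at 240° (eclipsed): OH(0°)/Ph(0°) eclipsed 2.7; I(120°)/H(120°) eclipsed 1.6; H(240°)/F(240°) eclipsed 1.3 → 5.6 kcal/mol.
F at 300° (staggered): OH(0°)/F(300°) gauche 0.5; OH(0°)/Ph(60°) gauche 0.8; I(120°)/Ph(60°) gauche 1.4 → 2.7 kcal/mol.
The minimum (1.4 kcal/mol) occurs with F at 180°.

180°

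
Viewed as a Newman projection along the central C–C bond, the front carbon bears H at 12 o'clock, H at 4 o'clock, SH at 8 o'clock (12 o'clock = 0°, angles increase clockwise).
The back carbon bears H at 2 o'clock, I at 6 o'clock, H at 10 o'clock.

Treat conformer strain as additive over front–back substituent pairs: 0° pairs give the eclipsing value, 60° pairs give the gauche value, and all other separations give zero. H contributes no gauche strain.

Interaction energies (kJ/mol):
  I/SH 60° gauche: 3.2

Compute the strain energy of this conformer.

3.2 kJ/mol

This conformer (staggered): SH–I gauche; 3.2 = 3.2 kJ/mol.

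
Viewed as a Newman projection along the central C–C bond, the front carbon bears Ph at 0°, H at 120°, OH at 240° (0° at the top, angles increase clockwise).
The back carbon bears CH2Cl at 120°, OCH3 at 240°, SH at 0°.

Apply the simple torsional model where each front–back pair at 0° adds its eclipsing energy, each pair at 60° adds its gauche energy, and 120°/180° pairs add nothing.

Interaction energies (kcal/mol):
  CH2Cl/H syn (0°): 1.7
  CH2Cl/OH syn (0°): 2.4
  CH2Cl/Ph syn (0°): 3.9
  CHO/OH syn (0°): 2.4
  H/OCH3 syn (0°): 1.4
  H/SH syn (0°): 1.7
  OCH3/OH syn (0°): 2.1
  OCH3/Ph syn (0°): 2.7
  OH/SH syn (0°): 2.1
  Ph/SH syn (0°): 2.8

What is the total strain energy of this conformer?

This conformer (eclipsed): Ph(0°)/SH(0°) eclipsed 2.8; H(120°)/CH2Cl(120°) eclipsed 1.7; OH(240°)/OCH3(240°) eclipsed 2.1 → 6.6 kcal/mol.

6.6 kcal/mol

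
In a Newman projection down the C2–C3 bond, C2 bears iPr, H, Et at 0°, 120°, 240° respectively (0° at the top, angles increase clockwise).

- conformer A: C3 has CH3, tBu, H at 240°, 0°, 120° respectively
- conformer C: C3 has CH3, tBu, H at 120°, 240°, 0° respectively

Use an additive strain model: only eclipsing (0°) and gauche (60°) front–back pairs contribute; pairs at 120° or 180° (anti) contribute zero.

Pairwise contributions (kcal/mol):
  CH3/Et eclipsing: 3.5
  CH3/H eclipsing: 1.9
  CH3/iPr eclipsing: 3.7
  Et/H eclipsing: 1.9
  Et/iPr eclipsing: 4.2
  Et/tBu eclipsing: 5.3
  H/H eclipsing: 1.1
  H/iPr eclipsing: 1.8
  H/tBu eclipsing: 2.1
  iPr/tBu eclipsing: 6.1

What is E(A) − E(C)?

A (eclipsed): iPr(0°)/tBu(0°) eclipsed 6.1; H(120°)/H(120°) eclipsed 1.1; Et(240°)/CH3(240°) eclipsed 3.5 → 10.7 kcal/mol.
C (eclipsed): iPr(0°)/H(0°) eclipsed 1.8; H(120°)/CH3(120°) eclipsed 1.9; Et(240°)/tBu(240°) eclipsed 5.3 → 9.0 kcal/mol.
E(A) − E(C) = 10.7 − 9.0 = +1.7 kcal/mol.

+1.7 kcal/mol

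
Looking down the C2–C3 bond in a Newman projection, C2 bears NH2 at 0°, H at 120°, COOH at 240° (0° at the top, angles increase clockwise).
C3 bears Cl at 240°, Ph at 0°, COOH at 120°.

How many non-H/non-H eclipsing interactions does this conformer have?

2

Non-H eclipsing pairs: NH2(0°)/Ph(0°); COOH(240°)/Cl(240°) — 2 interactions.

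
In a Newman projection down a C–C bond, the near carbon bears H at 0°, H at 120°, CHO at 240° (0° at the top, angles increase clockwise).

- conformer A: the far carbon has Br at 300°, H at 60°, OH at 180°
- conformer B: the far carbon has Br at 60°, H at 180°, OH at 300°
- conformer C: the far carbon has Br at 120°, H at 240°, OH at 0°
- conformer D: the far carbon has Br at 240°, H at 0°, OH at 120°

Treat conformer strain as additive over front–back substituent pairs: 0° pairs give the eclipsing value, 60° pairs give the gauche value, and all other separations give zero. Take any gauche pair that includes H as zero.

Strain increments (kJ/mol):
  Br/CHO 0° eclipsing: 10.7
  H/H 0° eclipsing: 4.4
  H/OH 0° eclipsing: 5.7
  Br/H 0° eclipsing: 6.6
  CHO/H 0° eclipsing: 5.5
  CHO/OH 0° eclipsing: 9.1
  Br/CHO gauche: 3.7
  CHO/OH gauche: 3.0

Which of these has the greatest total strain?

A is staggered. CHO at 240° is gauche with Br at 300° (3.7); CHO at 240° is gauche with OH at 180° (3.0). Total 6.7 kJ/mol.
B is staggered. CHO at 240° is gauche with OH at 300° (3.0). Total 3.0 kJ/mol.
C is eclipsed. H at 0° is eclipsed with OH at 0° (5.7); H at 120° is eclipsed with Br at 120° (6.6); CHO at 240° is eclipsed with H at 240° (5.5). Total 17.8 kJ/mol.
D is eclipsed. H at 0° is eclipsed with H at 0° (4.4); H at 120° is eclipsed with OH at 120° (5.7); CHO at 240° is eclipsed with Br at 240° (10.7). Total 20.8 kJ/mol.
D has the highest total (20.8 kJ/mol).

D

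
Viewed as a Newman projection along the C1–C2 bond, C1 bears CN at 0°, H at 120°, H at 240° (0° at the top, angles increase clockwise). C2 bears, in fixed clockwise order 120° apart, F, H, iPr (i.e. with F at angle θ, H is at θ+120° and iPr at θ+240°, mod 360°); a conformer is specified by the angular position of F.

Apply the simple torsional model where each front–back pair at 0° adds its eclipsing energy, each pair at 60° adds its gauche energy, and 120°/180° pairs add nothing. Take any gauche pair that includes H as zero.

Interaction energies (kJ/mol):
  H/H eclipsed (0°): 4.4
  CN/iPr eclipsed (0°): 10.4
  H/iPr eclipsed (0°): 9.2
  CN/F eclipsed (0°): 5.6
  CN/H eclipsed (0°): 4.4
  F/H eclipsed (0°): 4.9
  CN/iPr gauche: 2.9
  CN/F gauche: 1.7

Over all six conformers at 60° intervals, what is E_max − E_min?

F at 0° (eclipsed): CN–F eclipsed, H–H eclipsed, H–iPr eclipsed; 5.6 + 4.4 + 9.2 = 19.2 kJ/mol.
F at 60° (staggered): CN–F gauche, CN–iPr gauche; 1.7 + 2.9 = 4.6 kJ/mol.
F at 120° (eclipsed): CN–iPr eclipsed, H–F eclipsed, H–H eclipsed; 10.4 + 4.9 + 4.4 = 19.7 kJ/mol.
F at 180° (staggered): CN–iPr gauche; 2.9 = 2.9 kJ/mol.
F at 240° (eclipsed): CN–H eclipsed, H–iPr eclipsed, H–F eclipsed; 4.4 + 9.2 + 4.9 = 18.5 kJ/mol.
F at 300° (staggered): CN–F gauche; 1.7 = 1.7 kJ/mol.
Max at 120° (19.7 kJ/mol), min at 300° (1.7 kJ/mol); barrier = 18.0 kJ/mol.

18.0 kJ/mol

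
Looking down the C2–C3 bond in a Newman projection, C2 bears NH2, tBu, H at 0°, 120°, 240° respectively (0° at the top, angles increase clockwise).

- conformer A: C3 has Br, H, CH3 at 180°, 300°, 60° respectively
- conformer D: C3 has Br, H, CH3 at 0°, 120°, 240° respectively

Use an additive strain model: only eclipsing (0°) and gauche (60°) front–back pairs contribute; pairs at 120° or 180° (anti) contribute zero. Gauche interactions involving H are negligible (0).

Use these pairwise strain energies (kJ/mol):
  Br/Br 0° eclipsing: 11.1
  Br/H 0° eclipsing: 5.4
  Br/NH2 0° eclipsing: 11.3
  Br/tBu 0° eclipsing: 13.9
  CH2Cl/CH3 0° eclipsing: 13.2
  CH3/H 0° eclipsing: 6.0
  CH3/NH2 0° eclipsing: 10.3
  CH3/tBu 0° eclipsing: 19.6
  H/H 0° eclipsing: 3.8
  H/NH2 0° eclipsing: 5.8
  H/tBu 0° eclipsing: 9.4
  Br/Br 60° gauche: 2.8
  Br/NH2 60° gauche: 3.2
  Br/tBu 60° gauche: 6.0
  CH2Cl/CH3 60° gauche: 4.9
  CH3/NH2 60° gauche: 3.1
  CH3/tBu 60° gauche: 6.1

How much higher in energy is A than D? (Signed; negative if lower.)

-11.5 kJ/mol

A (staggered): NH2(0°)/CH3(60°) gauche 3.1; tBu(120°)/Br(180°) gauche 6.0; tBu(120°)/CH3(60°) gauche 6.1 → 15.2 kJ/mol.
D (eclipsed): NH2(0°)/Br(0°) eclipsed 11.3; tBu(120°)/H(120°) eclipsed 9.4; H(240°)/CH3(240°) eclipsed 6.0 → 26.7 kJ/mol.
E(A) − E(D) = 15.2 − 26.7 = -11.5 kJ/mol.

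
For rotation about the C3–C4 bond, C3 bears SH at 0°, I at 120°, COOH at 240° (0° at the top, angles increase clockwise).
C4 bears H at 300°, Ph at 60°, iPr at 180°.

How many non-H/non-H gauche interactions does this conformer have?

Non-H gauche pairs: SH(0°)/Ph(60°); I(120°)/Ph(60°); I(120°)/iPr(180°); COOH(240°)/iPr(180°) — 4 interactions.

4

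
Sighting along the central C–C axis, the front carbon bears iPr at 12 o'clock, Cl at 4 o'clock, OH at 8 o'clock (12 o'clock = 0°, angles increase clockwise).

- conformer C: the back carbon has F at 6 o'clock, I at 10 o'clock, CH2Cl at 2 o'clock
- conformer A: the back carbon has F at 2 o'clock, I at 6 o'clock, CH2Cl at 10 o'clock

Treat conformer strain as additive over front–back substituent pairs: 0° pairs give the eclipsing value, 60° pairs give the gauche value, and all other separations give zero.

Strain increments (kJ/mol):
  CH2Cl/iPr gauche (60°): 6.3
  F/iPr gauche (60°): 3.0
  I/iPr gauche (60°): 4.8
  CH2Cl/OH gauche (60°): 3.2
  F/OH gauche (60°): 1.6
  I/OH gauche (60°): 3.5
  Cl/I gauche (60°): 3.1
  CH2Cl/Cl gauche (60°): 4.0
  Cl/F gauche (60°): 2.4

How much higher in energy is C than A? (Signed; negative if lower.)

+1.1 kJ/mol

C (staggered): iPr–I gauche, iPr–CH2Cl gauche, Cl–F gauche, Cl–CH2Cl gauche, OH–F gauche, OH–I gauche; 4.8 + 6.3 + 2.4 + 4.0 + 1.6 + 3.5 = 22.6 kJ/mol.
A (staggered): iPr–F gauche, iPr–CH2Cl gauche, Cl–F gauche, Cl–I gauche, OH–I gauche, OH–CH2Cl gauche; 3.0 + 6.3 + 2.4 + 3.1 + 3.5 + 3.2 = 21.5 kJ/mol.
E(C) − E(A) = 22.6 − 21.5 = +1.1 kJ/mol.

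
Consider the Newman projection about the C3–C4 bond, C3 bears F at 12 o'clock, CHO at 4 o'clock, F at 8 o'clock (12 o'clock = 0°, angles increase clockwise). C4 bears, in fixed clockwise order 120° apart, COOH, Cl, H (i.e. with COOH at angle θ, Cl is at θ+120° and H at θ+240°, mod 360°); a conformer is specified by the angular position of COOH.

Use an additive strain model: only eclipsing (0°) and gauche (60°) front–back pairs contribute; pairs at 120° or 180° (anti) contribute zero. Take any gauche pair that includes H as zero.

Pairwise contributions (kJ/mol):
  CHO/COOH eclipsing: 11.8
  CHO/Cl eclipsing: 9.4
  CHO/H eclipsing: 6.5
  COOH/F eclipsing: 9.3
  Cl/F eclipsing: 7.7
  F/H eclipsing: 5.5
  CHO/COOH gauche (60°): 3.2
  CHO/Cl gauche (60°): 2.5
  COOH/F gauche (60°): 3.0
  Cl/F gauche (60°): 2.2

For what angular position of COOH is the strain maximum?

120°

COOH at 0° (eclipsed): F(0°)/COOH(0°) eclipsed 9.3; CHO(120°)/Cl(120°) eclipsed 9.4; F(240°)/H(240°) eclipsed 5.5 → 24.2 kJ/mol.
COOH at 60° (staggered): F(0°)/COOH(60°) gauche 3.0; CHO(120°)/COOH(60°) gauche 3.2; CHO(120°)/Cl(180°) gauche 2.5; F(240°)/Cl(180°) gauche 2.2 → 10.9 kJ/mol.
COOH at 120° (eclipsed): F(0°)/H(0°) eclipsed 5.5; CHO(120°)/COOH(120°) eclipsed 11.8; F(240°)/Cl(240°) eclipsed 7.7 → 25.0 kJ/mol.
COOH at 180° (staggered): F(0°)/Cl(300°) gauche 2.2; CHO(120°)/COOH(180°) gauche 3.2; F(240°)/COOH(180°) gauche 3.0; F(240°)/Cl(300°) gauche 2.2 → 10.6 kJ/mol.
COOH at 240° (eclipsed): F(0°)/Cl(0°) eclipsed 7.7; CHO(120°)/H(120°) eclipsed 6.5; F(240°)/COOH(240°) eclipsed 9.3 → 23.5 kJ/mol.
COOH at 300° (staggered): F(0°)/COOH(300°) gauche 3.0; F(0°)/Cl(60°) gauche 2.2; CHO(120°)/Cl(60°) gauche 2.5; F(240°)/COOH(300°) gauche 3.0 → 10.7 kJ/mol.
The maximum (25.0 kJ/mol) occurs with COOH at 120°.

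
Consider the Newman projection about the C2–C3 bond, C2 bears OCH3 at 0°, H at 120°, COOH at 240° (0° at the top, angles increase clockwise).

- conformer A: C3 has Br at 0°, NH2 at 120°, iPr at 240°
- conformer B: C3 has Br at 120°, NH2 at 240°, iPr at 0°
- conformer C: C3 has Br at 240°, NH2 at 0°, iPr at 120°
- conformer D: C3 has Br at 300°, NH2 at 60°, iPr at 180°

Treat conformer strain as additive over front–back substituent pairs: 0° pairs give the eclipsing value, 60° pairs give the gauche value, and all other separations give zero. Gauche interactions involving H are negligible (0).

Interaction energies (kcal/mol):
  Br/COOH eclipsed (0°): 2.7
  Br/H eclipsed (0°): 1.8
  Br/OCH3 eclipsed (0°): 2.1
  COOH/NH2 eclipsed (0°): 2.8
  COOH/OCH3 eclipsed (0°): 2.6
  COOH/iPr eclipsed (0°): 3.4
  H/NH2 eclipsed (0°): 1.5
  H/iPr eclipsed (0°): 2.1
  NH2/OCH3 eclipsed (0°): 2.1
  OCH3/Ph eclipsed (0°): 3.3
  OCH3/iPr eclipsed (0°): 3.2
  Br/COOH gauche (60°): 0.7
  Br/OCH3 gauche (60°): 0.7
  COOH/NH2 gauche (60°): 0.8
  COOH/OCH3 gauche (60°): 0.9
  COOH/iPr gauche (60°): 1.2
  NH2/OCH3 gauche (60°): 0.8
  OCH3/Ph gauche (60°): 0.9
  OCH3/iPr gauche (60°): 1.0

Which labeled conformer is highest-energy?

B

A is eclipsed. OCH3 at 0° is eclipsed with Br at 0° (2.1); H at 120° is eclipsed with NH2 at 120° (1.5); COOH at 240° is eclipsed with iPr at 240° (3.4). Total 7.0 kcal/mol.
B is eclipsed. OCH3 at 0° is eclipsed with iPr at 0° (3.2); H at 120° is eclipsed with Br at 120° (1.8); COOH at 240° is eclipsed with NH2 at 240° (2.8). Total 7.8 kcal/mol.
C is eclipsed. OCH3 at 0° is eclipsed with NH2 at 0° (2.1); H at 120° is eclipsed with iPr at 120° (2.1); COOH at 240° is eclipsed with Br at 240° (2.7). Total 6.9 kcal/mol.
D is staggered. OCH3 at 0° is gauche with Br at 300° (0.7); OCH3 at 0° is gauche with NH2 at 60° (0.8); COOH at 240° is gauche with Br at 300° (0.7); COOH at 240° is gauche with iPr at 180° (1.2). Total 3.4 kcal/mol.
B has the highest total (7.8 kcal/mol).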